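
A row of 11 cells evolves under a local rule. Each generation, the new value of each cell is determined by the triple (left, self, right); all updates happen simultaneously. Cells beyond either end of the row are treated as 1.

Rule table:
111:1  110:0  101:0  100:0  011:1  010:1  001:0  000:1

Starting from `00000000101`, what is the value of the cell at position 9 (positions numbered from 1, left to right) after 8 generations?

01111110101
01111100101
01111000101
01110010101
01100010101
01001010101
01001010101  (fixed point — unchanged through generation 8)
position 9 holds 1

1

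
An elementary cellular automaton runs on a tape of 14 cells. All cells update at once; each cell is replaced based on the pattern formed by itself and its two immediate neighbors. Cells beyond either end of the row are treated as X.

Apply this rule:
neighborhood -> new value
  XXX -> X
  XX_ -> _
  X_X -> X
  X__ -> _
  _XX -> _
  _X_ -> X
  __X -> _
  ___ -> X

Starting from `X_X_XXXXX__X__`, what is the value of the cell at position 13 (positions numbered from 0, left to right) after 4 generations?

_

generation 1: _XXX_XXX___X__
generation 2: X_X_X_X__X_X__
generation 3: _XXXXXX__XXX__
generation 4: X_XXXX____X___
position 13 holds _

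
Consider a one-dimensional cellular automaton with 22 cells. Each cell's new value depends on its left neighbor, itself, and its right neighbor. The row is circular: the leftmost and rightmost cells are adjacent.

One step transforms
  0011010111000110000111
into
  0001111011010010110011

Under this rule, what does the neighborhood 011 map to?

At position 2 the neighborhood is 011; the next row has 0 there.

0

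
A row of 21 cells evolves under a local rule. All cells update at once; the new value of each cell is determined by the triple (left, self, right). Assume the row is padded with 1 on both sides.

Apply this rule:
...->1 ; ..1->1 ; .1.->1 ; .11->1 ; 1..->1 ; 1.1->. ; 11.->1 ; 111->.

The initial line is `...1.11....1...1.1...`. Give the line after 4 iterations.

1111.11111111111.1111
...1.1.........1.1...
1111.11111111111.1111  (repeats iteration 1; period 2)
iteration 4: ...1.1.........1.1...

...1.1.........1.1...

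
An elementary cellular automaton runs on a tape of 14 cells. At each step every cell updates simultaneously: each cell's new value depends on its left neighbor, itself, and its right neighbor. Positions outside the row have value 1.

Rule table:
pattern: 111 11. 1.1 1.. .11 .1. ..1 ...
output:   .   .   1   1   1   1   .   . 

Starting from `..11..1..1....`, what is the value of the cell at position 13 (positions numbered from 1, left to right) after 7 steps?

step 1: 1.1.1.11.11...
step 2: .111111.11.1..
step 3: 11.....11.111.
step 4: ..1....1.11..1
step 5: 1.11...111.1.1
step 6: .11.1..1..1111
step 7: 11.111.11.1...
position 13 holds .

.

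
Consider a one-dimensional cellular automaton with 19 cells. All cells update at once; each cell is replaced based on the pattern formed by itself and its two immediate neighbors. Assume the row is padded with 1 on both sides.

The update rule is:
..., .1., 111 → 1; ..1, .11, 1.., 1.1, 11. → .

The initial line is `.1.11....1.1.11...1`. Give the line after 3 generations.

.1....11.1.1....1..

.1....11.1.1....1..
.1.11....1.1.11.1..
.1....11.1.1....1..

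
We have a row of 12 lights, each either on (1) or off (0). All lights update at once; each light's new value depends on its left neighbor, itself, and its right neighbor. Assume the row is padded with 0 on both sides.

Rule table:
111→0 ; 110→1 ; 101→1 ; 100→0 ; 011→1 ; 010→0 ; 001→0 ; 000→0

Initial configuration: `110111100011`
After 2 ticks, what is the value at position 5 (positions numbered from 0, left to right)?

111100100011
100100000011
position 5 holds 0

0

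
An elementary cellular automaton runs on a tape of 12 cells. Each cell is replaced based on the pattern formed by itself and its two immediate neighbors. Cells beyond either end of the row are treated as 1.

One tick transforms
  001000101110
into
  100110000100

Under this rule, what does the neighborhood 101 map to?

0

At position 7 the neighborhood is 101; the next row has 0 there.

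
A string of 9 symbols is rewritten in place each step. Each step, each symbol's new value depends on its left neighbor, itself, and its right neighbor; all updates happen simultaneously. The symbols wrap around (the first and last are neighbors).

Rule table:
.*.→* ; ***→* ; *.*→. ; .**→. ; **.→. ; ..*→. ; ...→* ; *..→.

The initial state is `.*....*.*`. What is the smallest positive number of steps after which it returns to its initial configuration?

.*.**.*.*
.*....*.*

2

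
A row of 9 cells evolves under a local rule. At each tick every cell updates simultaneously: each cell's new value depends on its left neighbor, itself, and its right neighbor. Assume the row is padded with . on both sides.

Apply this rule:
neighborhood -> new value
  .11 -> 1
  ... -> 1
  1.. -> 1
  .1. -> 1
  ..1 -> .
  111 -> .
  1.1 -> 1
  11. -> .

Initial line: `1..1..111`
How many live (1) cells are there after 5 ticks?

11.11.1..
1.11.1111
111.11...
1..11.111
11.1.11..
count of 1: 5

5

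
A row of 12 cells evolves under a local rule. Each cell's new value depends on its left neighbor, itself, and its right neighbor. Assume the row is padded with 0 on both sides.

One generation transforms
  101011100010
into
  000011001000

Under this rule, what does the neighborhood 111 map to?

1

At position 5 the neighborhood is 111; the next row has 1 there.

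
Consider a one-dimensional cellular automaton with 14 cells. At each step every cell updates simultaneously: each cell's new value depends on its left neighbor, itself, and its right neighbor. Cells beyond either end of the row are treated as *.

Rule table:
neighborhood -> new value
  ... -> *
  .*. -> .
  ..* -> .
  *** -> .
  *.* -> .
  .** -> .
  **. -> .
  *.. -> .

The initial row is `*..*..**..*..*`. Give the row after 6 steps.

..............
.************.
..............  (repeats step 1; period 2)
step 6: .************.

.************.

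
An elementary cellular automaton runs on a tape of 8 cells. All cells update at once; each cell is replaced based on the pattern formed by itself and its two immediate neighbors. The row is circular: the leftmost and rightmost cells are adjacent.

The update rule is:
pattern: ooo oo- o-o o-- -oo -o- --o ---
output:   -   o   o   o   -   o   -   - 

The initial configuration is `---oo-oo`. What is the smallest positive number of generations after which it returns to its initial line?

8

o---oo-o
oo---oo-
-oo---oo
o-oo---o
oo-oo---
-oo-oo--
--oo-oo-
---oo-oo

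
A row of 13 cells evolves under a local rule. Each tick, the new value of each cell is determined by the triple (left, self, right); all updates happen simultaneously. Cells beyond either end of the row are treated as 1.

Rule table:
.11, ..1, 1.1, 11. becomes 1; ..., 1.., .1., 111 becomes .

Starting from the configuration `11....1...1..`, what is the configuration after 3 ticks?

1..1...1..11.

tick 1: .1...1...1..1
tick 2: 1...1...1..11
tick 3: 1..1...1..11.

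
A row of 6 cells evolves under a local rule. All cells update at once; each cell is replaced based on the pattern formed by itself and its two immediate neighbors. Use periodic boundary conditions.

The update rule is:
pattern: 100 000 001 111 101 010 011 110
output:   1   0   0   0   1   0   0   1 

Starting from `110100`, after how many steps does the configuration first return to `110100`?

011010
001101
100110
010011
101001
110100

6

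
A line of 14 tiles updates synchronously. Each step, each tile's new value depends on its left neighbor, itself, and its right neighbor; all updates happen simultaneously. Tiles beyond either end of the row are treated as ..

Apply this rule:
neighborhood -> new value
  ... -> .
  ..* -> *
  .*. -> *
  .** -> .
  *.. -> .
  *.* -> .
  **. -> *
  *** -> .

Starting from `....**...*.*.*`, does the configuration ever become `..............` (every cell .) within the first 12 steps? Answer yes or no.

no

...*.*..**.*.*
..**.*.*.*.*.*
.*.*.*.*.*.*.*
**.*.*.*.*.*.*
.*.*.*.*.*.*.*  (repeats step 3; period 2)
step 12: **.*.*.*.*.*.*
step 12 is **.*.*.*.*.*.*, still not uniform .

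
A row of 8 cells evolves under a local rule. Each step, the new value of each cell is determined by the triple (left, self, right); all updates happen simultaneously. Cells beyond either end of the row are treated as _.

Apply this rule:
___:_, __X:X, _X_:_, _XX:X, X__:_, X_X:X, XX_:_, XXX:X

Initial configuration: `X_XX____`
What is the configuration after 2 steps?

XX______

_XX_____
XX______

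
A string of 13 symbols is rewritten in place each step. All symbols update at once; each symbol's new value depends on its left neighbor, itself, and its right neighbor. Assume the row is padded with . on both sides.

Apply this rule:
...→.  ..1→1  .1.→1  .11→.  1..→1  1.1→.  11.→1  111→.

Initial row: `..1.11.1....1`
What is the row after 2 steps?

1.1111..111.1

.11..1.11..11
1.1111..111.1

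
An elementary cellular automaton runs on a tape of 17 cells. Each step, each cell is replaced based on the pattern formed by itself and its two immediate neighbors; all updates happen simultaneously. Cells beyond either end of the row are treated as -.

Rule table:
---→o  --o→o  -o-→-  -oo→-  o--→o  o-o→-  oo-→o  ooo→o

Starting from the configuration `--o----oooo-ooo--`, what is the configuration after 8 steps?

oo-oooo-ooo--oooo
-o--ooo--oooo-ooo
o-oo-oooo-ooo--oo
---o--ooo--oooo-o
ooo-oo-oooo-ooo--
-oo--o--ooo--oooo
o-ooo-oo-oooo-ooo
---oo--o--ooo--oo

---oo--o--ooo--oo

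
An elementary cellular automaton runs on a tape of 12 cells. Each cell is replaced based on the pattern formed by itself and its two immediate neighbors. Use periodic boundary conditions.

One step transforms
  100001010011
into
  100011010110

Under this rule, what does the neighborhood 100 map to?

0

At position 1 the neighborhood is 100; the next row has 0 there.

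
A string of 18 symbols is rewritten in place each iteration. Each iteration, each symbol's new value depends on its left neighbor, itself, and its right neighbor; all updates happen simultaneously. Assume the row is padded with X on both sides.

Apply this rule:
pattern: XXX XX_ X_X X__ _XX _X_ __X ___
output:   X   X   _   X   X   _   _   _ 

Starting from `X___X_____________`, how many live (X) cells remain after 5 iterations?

7

XX___X____________
XXX___X___________
XXXX___X__________
XXXXX___X_________
XXXXXX___X________
count of X: 7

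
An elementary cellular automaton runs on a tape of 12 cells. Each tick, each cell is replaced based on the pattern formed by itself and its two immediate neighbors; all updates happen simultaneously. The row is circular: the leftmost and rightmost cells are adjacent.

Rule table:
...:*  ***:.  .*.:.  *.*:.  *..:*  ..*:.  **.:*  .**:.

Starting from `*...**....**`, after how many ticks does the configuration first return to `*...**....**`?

***..****...
..**....***.
*..****...**
**....***...
.****...***.
....***...**
***...***..*
..***...**..
*...***..***
***...**....
..***..****.
*...**....**

12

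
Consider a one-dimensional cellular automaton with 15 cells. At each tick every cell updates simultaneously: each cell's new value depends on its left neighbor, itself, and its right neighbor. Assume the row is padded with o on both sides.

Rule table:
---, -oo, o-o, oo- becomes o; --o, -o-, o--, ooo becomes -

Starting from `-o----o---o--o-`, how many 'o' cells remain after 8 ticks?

4

o--oo---o-----o
o--oo-o---ooo-o
o--ooo--o-o-ooo
o--o-o---o-oo--
o---o--o--ooo--
o-o-------o-o--
oo--ooooo--o---
-o--o---o----o-
count of o: 4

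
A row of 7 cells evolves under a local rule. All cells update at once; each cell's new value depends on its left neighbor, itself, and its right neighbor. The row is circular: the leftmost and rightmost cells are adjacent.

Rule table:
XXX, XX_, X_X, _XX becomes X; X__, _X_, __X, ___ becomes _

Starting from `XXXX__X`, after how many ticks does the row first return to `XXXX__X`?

XXXX__X

1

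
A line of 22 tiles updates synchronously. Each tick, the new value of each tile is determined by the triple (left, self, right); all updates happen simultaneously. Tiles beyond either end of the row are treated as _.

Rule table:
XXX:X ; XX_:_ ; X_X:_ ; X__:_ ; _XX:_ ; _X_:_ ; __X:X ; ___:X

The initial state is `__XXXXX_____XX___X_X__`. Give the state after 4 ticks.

tick 1: XX_XXX__XXXX___XX____X
tick 2: ____X__X_XX__XX___XXX_
tick 3: XXXX__X_____X___XX_X__
tick 4: _XX__X__XXXX__XX_____X

_XX__X__XXXX__XX_____X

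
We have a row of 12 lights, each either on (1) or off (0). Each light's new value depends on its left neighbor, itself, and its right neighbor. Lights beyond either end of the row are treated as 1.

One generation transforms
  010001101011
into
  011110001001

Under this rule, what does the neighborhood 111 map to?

1

At position 11 the neighborhood is 111; the next row has 1 there.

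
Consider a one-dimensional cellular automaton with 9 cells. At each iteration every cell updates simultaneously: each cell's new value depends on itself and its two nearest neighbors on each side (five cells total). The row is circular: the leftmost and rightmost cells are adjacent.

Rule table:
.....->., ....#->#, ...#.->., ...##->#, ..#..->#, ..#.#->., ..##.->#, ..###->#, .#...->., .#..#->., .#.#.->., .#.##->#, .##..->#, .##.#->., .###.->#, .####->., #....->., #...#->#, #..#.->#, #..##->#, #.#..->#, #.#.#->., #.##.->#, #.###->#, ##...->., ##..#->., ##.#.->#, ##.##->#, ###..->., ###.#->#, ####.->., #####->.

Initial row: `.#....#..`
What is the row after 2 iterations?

.#.#.....

.#..#.#.#
.#.#.....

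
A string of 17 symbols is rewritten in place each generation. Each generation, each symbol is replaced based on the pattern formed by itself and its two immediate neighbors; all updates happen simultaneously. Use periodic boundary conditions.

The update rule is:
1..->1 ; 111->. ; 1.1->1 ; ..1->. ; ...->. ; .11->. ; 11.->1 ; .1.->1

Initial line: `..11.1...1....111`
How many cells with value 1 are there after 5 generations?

generation 1: 1..1111..11.....1
generation 2: 11....11..11.....
generation 3: .11....11..11....
generation 4: ..11....11..11...
generation 5: ...11....11..11..
count of 1: 6

6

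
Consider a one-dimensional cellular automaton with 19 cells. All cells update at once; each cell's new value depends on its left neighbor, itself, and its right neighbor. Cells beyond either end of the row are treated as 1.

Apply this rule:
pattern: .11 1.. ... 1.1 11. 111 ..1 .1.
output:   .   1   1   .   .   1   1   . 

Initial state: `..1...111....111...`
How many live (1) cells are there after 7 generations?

14

generation 1: 11.111.1.1111.1.111
generation 2: 1...1.....11.....11
generation 3: .111.11111..11111.1
generation 4: ..1...111.11.111...
generation 5: 11.111.1......1.111
generation 6: 1...1...111111...11
generation 7: .111.111.1111.111.1
count of 1: 14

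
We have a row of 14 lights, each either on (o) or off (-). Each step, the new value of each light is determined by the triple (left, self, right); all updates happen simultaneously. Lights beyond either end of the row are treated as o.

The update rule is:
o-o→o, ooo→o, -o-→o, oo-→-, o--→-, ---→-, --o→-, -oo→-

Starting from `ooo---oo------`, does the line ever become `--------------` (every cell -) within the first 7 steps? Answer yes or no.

yes

oo------------
o-------------
--------------
all cells are - at step 3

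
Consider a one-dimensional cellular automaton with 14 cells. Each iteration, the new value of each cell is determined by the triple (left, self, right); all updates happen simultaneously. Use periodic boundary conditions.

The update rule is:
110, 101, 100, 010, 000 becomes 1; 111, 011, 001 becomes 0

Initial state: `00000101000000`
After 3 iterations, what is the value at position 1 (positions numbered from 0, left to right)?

iteration 1: 11110111111111
iteration 2: 00011000000000
iteration 3: 11001111111111
position 1 holds 1

1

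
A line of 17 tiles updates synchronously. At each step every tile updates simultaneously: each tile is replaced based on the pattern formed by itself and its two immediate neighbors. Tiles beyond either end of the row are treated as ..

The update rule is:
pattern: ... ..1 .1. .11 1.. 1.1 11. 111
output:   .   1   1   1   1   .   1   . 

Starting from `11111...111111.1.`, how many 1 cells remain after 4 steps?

1...11.11....1.11
11.111.111..11.11
11.1.1.1.11111.11
11.1.1.1.1...1.11
count of 1: 9

9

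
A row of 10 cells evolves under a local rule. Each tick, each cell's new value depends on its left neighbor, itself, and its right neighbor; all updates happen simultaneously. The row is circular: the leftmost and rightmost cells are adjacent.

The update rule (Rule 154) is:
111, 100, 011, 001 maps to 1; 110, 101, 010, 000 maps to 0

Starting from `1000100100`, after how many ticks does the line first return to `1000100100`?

20

0101011011
0000010010
0000101101
1001001000
0110110101
0100100000
1011010000
0010001001
1101010110
1000000100
0100001011
0010010010
0101101101
0001001000
0010110100
0100100010
1011010101
0010000001
1101000010
1000100100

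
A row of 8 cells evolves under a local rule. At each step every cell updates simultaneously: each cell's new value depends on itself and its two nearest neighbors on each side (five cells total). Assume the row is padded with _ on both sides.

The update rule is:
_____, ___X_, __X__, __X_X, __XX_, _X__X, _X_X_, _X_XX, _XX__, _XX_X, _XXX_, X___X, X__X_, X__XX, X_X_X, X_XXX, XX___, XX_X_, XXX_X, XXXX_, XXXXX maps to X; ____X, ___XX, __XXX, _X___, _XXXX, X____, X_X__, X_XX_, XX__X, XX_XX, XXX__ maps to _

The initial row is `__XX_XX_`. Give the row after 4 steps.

__XX__XX
__XX_XXX
__XX_XX_  (repeats step 0; period 3)
step 4: __XX__XX

__XX__XX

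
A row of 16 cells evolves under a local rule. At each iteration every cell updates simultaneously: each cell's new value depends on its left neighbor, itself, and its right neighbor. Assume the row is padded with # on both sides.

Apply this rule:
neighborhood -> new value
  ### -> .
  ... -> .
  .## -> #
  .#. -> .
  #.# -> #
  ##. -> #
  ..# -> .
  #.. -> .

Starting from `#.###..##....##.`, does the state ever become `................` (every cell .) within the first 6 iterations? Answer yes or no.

no

iteration 1: ###.#..##....###
iteration 2: ..##...##....#..
iteration 3: ..##...##.......
iteration 4: ..##...##.......  (fixed point — unchanged through iteration 6)
iteration 6 is ..##...##......., still not uniform .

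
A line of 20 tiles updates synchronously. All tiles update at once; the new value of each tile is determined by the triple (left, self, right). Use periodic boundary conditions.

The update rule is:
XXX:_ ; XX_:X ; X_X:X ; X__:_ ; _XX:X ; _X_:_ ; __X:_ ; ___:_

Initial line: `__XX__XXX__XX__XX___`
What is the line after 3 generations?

__XX_______XX__XX___

__XX__X_X__XX__XX___
__XX___X___XX__XX___
__XX_______XX__XX___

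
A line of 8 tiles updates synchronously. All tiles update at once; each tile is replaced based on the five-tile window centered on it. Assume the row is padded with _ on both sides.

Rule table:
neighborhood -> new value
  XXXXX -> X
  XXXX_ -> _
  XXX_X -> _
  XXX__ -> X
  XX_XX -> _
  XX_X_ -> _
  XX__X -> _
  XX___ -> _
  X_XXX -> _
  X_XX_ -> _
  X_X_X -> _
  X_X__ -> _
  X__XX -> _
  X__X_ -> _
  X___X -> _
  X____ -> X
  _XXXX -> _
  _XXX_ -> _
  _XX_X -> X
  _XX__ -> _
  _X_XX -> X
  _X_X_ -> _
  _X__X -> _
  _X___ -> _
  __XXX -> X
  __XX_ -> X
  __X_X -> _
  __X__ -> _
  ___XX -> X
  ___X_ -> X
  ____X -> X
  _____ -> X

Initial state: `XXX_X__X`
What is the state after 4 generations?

generation 1: X_______
generation 2: __XXXXXX
generation 3: XXX_XX_X
generation 4: X____X__

X____X__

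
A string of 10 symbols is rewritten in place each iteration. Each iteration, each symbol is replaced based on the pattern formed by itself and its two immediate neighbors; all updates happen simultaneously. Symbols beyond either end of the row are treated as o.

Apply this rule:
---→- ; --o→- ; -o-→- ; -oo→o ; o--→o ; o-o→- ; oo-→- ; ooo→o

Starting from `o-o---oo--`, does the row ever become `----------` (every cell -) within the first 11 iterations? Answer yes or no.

no

iteration 1: ---o--o-o-
iteration 2: o---o-----
iteration 3: -o---o----
iteration 4: --o---o---
iteration 5: o--o---o--
iteration 6: -o--o---o-
iteration 7: --o--o----
iteration 8: o--o--o---
iteration 9: -o--o--o--
iteration 10: --o--o--o-
iteration 11: o--o--o---
iteration 11 is o--o--o---, still not uniform -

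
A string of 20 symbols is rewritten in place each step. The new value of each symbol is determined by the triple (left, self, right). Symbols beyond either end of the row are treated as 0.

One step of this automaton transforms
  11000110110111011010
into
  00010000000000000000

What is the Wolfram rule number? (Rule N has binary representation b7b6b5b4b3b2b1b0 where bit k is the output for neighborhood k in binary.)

position 12: 111 → 0  (bit 7 = 0)
position 1: 110 → 0  (bit 6 = 0)
position 7: 101 → 0  (bit 5 = 0)
position 2: 100 → 0  (bit 4 = 0)
position 0: 011 → 0  (bit 3 = 0)
position 18: 010 → 0  (bit 2 = 0)
position 4: 001 → 0  (bit 1 = 0)
position 3: 000 → 1  (bit 0 = 1)
bits b7..b0 = 00000001 = 1

1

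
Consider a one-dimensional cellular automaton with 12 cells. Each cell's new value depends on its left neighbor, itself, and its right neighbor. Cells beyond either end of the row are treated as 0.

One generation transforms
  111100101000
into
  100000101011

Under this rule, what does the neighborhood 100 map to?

At position 4 the neighborhood is 100; the next row has 0 there.

0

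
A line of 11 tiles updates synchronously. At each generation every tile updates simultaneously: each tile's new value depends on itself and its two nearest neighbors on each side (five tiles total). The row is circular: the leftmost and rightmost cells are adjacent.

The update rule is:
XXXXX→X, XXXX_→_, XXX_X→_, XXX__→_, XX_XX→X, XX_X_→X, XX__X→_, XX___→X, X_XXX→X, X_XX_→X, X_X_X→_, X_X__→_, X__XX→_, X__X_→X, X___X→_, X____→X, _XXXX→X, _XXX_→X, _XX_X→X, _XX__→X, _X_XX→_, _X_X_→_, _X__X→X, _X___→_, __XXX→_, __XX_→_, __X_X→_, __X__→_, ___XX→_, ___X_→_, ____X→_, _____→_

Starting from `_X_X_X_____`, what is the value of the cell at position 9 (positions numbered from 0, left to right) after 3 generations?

generation 1: _______X___
generation 2: _________X_
generation 3: X__________
position 9 holds _

_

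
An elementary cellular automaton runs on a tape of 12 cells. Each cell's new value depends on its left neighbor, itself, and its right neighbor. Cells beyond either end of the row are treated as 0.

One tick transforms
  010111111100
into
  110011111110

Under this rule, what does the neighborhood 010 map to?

1

At position 1 the neighborhood is 010; the next row has 1 there.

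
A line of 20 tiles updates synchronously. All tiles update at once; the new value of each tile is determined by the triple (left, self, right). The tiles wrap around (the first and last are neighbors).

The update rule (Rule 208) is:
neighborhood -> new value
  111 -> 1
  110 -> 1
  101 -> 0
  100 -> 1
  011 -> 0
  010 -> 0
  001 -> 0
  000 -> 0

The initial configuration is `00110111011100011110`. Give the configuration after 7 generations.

00111100010011001110

00010011001110001111
10001001100111000111
11000100110011100011
11100010011001110001
11110001001100111000
01111000100110011100
00111100010011001110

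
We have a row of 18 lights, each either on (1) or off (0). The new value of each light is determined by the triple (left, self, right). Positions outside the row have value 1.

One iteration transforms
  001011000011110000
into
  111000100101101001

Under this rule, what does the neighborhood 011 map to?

At position 4 the neighborhood is 011; the next row has 0 there.

0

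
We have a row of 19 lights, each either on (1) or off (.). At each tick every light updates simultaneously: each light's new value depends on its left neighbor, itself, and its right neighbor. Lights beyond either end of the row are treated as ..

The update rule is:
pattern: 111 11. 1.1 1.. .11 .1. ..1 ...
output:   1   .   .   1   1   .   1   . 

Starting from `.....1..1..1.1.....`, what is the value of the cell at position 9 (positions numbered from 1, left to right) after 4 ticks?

tick 1: ....1.11.11...1....
tick 2: ...1..1..1.1.1.1...
tick 3: ..1.11.11.......1..
tick 4: .1..1..1.1.....1.1.
position 9 holds .

.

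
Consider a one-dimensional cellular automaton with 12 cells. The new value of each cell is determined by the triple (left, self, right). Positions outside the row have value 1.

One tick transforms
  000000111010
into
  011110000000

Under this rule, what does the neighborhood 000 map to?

1

At position 1 the neighborhood is 000; the next row has 1 there.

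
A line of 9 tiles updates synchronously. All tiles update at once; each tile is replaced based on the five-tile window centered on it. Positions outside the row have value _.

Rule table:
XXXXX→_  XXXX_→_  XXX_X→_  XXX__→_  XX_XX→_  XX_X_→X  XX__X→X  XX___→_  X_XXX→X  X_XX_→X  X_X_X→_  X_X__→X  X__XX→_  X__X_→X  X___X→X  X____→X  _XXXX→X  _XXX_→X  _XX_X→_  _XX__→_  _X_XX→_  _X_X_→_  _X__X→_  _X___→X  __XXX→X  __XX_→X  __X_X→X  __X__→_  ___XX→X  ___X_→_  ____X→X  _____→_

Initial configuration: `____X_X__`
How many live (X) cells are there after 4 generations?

__X_X_XXX
X_X___XX_
X_XXXXX__
X_XX____X
count of X: 4

4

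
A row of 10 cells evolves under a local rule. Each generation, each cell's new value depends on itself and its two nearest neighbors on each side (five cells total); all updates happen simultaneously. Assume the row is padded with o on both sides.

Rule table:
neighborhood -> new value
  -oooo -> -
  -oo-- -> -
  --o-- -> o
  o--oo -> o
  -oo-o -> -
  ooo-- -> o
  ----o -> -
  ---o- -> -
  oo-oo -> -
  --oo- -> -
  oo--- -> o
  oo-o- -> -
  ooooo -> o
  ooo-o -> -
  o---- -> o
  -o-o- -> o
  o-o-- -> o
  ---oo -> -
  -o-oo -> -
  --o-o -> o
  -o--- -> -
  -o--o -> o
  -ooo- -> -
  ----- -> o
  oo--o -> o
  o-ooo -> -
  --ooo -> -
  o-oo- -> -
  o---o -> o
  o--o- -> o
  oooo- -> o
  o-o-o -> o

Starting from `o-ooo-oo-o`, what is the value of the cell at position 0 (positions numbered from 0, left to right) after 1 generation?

-

----------
position 0 holds -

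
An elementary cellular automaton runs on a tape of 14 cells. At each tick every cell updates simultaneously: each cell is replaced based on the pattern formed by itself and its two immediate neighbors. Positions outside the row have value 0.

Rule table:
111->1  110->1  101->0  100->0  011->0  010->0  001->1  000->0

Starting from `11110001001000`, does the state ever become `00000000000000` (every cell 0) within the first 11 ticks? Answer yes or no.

yes

01110010010000
10110100100000
00010001000000
00100010000000
01000100000000
10001000000000
00010000000000
00100000000000
01000000000000
10000000000000
00000000000000
all cells are 0 at tick 11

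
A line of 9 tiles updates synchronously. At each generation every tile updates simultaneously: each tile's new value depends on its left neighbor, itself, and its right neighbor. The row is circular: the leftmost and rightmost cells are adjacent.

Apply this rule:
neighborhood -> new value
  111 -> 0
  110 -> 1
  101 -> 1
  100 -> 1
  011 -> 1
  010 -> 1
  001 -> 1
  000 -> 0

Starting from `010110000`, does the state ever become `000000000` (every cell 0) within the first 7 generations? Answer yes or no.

generation 1: 111111000
generation 2: 100001101
generation 3: 110011111
generation 4: 011110000
generation 5: 110011000
generation 6: 111111101
generation 7: 000000111
generation 7 is 000000111, still not uniform 0

no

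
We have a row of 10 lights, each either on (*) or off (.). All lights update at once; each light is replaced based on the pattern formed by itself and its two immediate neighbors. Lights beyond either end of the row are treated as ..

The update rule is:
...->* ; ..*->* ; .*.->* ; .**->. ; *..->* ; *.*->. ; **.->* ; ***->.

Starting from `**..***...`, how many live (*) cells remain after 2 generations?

generation 1: .***..****
generation 2: *..***...*
count of *: 5

5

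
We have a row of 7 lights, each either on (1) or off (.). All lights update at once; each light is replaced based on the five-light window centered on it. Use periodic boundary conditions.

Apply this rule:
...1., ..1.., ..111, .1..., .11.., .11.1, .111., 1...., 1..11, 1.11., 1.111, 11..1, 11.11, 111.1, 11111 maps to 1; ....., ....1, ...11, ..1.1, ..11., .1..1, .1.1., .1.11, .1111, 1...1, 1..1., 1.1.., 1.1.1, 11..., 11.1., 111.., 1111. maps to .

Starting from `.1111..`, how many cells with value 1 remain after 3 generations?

1

.1.....
1111...
1......
count of 1: 1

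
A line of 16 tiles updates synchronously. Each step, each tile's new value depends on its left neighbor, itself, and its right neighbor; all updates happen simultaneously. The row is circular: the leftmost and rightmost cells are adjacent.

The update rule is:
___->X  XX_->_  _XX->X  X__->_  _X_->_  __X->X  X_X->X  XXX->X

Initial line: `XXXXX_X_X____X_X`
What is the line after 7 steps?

XXXX_X_X__XXX_XX
XXX_X_X__XXX_XXX
XX_X_X__XXX_XXXX
X_X_X__XXX_XXXXX
_X_X__XXX_XXXXXX
X_X__XXX_XXXXXX_
_X__XXX_XXXXXX_X

_X__XXX_XXXXXX_X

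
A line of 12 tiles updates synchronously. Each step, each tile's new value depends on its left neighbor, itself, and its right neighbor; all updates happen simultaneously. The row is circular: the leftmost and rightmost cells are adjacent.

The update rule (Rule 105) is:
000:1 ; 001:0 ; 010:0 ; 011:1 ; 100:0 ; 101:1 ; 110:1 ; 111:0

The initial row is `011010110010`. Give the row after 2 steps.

011101110000
010111010111

010111010111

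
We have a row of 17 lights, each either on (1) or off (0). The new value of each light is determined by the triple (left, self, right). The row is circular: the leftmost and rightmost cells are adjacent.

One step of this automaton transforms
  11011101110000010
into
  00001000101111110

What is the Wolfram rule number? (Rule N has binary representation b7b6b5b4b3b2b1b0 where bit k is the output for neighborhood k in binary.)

position 4: 111 → 1  (bit 7 = 1)
position 1: 110 → 0  (bit 6 = 0)
position 2: 101 → 0  (bit 5 = 0)
position 10: 100 → 1  (bit 4 = 1)
position 0: 011 → 0  (bit 3 = 0)
position 15: 010 → 1  (bit 2 = 1)
position 14: 001 → 1  (bit 1 = 1)
position 11: 000 → 1  (bit 0 = 1)
bits b7..b0 = 10010111 = 151

151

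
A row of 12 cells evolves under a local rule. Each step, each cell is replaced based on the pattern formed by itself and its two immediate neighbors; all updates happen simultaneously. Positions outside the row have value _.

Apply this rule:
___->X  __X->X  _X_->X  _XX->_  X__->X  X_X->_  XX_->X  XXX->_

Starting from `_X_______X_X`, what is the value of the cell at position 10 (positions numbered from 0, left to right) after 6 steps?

_

XXXXXXXXXX_X
_________X_X
XXXXXXXXXX_X  (repeats step 1; period 2)
step 6: _________X_X
position 10 holds _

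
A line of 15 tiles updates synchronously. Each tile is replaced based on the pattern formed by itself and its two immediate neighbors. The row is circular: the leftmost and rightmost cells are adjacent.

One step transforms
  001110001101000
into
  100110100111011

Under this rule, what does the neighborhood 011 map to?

0

At position 2 the neighborhood is 011; the next row has 0 there.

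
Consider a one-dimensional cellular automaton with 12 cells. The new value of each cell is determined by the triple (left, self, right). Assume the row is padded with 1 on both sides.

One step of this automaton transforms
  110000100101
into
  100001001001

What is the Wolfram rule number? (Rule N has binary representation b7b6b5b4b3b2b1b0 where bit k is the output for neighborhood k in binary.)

138

position 0: 111 → 1  (bit 7 = 1)
position 1: 110 → 0  (bit 6 = 0)
position 10: 101 → 0  (bit 5 = 0)
position 2: 100 → 0  (bit 4 = 0)
position 11: 011 → 1  (bit 3 = 1)
position 6: 010 → 0  (bit 2 = 0)
position 5: 001 → 1  (bit 1 = 1)
position 3: 000 → 0  (bit 0 = 0)
bits b7..b0 = 10001010 = 138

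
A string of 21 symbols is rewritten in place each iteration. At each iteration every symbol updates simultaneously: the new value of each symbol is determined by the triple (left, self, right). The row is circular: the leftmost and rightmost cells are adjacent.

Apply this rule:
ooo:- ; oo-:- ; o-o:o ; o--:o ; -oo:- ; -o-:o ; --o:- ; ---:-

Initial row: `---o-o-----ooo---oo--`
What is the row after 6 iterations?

iteration 1: ---oooo-------o----o-
iteration 2: -------o------oo---oo
iteration 3: o------oo-------o----
iteration 4: oo-------o------oo---
iteration 5: --o------oo-------o--
iteration 6: --oo-------o------oo-

--oo-------o------oo-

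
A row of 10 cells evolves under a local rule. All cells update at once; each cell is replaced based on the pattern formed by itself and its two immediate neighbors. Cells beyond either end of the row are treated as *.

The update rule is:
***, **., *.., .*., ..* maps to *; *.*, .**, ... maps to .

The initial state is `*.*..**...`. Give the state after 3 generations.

*.***.**.*
*..**..*..
***.******

***.******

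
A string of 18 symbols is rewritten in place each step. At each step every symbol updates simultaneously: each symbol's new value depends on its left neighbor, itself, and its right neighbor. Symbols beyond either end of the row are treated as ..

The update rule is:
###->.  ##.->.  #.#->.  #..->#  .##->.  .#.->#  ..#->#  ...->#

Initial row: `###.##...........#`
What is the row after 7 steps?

......############
######............
......############  (repeats step 1; period 2)
step 7: ......############

......############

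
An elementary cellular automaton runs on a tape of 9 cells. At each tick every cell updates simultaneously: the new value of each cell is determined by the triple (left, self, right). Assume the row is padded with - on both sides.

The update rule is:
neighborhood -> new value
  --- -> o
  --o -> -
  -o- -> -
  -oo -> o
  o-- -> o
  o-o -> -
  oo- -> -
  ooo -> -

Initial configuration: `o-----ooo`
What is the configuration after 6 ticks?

tick 1: -oooo-o--
tick 2: -o-----oo
tick 3: --oooo-o-
tick 4: o-o-----o
tick 5: ---oooo--
tick 6: oo-o---oo

oo-o---oo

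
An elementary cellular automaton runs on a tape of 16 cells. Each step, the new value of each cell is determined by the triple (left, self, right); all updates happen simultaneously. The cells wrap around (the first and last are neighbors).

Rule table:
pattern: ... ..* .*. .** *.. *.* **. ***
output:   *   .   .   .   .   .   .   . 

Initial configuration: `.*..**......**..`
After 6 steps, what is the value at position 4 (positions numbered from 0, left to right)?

*

step 1: .......****....*
step 2: .*****......**..
step 3: .......****....*  (repeats step 1; period 2)
step 6: .*****......**..
position 4 holds *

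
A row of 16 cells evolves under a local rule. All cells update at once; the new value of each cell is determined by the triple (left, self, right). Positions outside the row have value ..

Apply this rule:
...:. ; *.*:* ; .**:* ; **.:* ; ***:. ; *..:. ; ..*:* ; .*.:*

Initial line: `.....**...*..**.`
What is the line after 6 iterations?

*.*...*****...*.

....***..**.***.
...**.*.*****.*.
..*******...***.
.**.....*..**.*.
***....**.*****.
*.*...*****...*.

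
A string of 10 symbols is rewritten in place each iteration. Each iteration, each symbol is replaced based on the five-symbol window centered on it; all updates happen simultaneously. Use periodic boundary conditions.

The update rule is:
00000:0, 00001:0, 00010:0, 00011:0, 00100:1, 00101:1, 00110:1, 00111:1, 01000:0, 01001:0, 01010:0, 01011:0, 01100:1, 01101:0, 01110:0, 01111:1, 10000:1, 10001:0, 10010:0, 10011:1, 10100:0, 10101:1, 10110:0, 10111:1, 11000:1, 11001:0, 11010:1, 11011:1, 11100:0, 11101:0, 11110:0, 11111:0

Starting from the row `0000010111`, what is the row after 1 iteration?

1100010100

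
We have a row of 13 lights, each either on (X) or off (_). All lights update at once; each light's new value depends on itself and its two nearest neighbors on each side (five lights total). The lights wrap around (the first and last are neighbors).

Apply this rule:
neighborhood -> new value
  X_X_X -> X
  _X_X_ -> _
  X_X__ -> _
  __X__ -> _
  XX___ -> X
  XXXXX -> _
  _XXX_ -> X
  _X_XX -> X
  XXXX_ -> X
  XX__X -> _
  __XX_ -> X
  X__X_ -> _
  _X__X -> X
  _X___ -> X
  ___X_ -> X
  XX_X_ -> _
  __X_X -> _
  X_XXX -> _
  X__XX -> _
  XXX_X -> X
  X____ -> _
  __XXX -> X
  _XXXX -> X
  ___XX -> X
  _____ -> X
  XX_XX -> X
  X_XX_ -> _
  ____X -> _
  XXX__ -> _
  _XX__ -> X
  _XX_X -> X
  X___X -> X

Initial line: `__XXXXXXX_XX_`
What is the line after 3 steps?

X__X_X___XX__

XXXX___XXX_XX
__X_XXXXXXX_X
X__X_X___XX__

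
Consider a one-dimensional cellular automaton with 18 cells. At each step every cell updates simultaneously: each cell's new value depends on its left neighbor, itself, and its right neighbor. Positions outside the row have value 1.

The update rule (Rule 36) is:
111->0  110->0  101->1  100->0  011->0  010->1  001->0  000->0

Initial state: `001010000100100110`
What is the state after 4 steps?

000000000100100000

step 1: 001110000100100001
step 2: 000000000100100000
step 3: 000000000100100000  (fixed point — unchanged through step 4)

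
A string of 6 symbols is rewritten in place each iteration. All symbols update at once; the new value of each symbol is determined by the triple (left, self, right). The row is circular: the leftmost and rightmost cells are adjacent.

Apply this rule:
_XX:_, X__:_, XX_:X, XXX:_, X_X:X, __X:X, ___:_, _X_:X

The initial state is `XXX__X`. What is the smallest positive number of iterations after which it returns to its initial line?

__X_X_
_XXXX_
X___X_
X__XXX
X_X___
XXX__X

6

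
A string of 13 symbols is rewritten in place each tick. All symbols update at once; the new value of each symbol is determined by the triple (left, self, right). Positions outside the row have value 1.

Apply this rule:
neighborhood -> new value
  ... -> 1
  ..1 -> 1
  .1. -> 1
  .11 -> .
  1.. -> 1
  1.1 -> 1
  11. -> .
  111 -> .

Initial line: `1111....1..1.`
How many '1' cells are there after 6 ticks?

4

....111111111
1111.........
....111111111  (repeats tick 1; period 2)
tick 6: 1111.........
count of 1: 4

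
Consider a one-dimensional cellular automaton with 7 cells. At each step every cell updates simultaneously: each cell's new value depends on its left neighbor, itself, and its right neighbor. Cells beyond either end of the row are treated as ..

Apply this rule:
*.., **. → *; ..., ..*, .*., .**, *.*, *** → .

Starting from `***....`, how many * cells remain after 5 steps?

step 1: ..**...
step 2: ...**..
step 3: ....**.
step 4: .....**
step 5: ......*
count of *: 1

1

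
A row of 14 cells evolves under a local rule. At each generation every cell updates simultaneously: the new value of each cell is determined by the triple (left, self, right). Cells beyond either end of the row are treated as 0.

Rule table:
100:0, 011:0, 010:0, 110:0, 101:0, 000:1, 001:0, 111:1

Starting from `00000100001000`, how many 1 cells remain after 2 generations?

generation 1: 11110001100011
generation 2: 01100100001000
count of 1: 4

4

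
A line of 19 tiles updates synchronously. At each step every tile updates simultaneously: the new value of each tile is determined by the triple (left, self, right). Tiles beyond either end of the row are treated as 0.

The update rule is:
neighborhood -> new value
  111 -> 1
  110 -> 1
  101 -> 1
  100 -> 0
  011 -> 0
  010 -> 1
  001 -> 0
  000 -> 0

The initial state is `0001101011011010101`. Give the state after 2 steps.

0000011110110111111

0000111101101111111
0000011110110111111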